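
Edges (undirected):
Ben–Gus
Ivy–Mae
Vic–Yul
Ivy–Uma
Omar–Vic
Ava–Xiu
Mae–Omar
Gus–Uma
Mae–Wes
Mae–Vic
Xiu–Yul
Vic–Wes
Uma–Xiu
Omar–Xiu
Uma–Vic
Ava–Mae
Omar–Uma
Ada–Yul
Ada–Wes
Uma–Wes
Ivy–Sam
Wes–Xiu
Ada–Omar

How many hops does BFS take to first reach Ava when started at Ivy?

2

Level 0: Ivy
Level 1: Mae, Sam, Uma
Level 2: Ava, Gus, Omar, Vic, Wes, Xiu
Level 3: Ada, Ben, Yul
Ava first appears at level 2.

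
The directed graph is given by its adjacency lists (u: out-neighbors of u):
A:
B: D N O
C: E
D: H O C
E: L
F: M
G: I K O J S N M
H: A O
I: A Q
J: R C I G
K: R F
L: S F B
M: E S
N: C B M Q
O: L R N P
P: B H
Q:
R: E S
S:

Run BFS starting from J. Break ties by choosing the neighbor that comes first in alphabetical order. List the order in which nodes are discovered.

J, C, G, I, R, E, K, M, N, O, S, A, Q, L, F, B, P, D, H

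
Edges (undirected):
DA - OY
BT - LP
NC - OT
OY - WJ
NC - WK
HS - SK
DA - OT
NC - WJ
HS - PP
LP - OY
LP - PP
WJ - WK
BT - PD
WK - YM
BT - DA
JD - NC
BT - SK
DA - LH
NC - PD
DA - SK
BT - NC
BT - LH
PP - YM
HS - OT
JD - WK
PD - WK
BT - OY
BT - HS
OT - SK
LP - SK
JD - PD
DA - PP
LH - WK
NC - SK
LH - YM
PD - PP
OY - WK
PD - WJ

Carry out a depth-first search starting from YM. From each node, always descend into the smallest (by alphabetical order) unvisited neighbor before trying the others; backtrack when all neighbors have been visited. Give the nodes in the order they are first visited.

Visit YM
YM → LH
LH → BT
BT → DA
DA → OT
OT → HS
HS → PP
PP → LP
LP → OY
OY → WJ
WJ → NC
NC → JD
JD → PD
PD → WK
NC → SK

YM → LH → BT → DA → OT → HS → PP → LP → OY → WJ → NC → JD → PD → WK → SK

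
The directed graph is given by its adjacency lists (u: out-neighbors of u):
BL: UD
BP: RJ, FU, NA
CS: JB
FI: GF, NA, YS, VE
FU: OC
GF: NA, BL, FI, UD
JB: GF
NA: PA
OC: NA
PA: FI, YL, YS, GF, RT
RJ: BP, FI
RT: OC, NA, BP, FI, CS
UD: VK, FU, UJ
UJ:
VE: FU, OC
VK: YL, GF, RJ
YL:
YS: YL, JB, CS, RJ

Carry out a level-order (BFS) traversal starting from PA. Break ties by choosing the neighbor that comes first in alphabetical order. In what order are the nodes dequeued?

PA → FI → GF → RT → YL → YS → NA → VE → BL → UD → BP → CS → OC → JB → RJ → FU → UJ → VK

Visit PA; enqueue FI, GF, RT, YL, YS → queue [FI, GF, RT, YL, YS]
Visit FI; enqueue NA, VE → queue [GF, RT, YL, YS, NA, VE]
Visit GF; enqueue BL, UD → queue [RT, YL, YS, NA, VE, BL, UD]
Visit RT; enqueue BP, CS, OC → queue [YL, YS, NA, VE, BL, UD, BP, CS, OC]
Visit YL → queue [YS, NA, VE, BL, UD, BP, CS, OC]
Visit YS; enqueue JB, RJ → queue [NA, VE, BL, UD, BP, CS, OC, JB, RJ]
Visit NA → queue [VE, BL, UD, BP, CS, OC, JB, RJ]
Visit VE; enqueue FU → queue [BL, UD, BP, CS, OC, JB, RJ, FU]
Visit BL → queue [UD, BP, CS, OC, JB, RJ, FU]
Visit UD; enqueue UJ, VK → queue [BP, CS, OC, JB, RJ, FU, UJ, VK]
Visit BP → queue [CS, OC, JB, RJ, FU, UJ, VK]
Visit CS → queue [OC, JB, RJ, FU, UJ, VK]
Visit OC → queue [JB, RJ, FU, UJ, VK]
Visit JB → queue [RJ, FU, UJ, VK]
Visit RJ → queue [FU, UJ, VK]
Visit FU → queue [UJ, VK]
Visit UJ → queue [VK]
Visit VK → queue []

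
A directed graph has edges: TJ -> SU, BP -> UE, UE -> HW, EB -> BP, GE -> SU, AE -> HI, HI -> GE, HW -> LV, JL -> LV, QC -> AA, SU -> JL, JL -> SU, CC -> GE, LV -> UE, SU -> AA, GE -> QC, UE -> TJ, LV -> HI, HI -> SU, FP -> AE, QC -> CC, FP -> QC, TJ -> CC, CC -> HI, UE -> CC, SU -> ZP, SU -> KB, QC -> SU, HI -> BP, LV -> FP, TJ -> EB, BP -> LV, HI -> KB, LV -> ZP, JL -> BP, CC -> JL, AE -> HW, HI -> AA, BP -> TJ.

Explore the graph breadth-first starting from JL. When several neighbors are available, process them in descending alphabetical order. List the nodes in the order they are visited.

JL -> SU -> LV -> BP -> ZP -> KB -> AA -> UE -> HI -> FP -> TJ -> HW -> CC -> GE -> QC -> AE -> EB

Visit JL; enqueue SU, LV, BP → queue [SU, LV, BP]
Visit SU; enqueue ZP, KB, AA → queue [LV, BP, ZP, KB, AA]
Visit LV; enqueue UE, HI, FP → queue [BP, ZP, KB, AA, UE, HI, FP]
Visit BP; enqueue TJ → queue [ZP, KB, AA, UE, HI, FP, TJ]
Visit ZP → queue [KB, AA, UE, HI, FP, TJ]
Visit KB → queue [AA, UE, HI, FP, TJ]
Visit AA → queue [UE, HI, FP, TJ]
Visit UE; enqueue HW, CC → queue [HI, FP, TJ, HW, CC]
Visit HI; enqueue GE → queue [FP, TJ, HW, CC, GE]
Visit FP; enqueue QC, AE → queue [TJ, HW, CC, GE, QC, AE]
Visit TJ; enqueue EB → queue [HW, CC, GE, QC, AE, EB]
Visit HW → queue [CC, GE, QC, AE, EB]
Visit CC → queue [GE, QC, AE, EB]
Visit GE → queue [QC, AE, EB]
Visit QC → queue [AE, EB]
Visit AE → queue [EB]
Visit EB → queue []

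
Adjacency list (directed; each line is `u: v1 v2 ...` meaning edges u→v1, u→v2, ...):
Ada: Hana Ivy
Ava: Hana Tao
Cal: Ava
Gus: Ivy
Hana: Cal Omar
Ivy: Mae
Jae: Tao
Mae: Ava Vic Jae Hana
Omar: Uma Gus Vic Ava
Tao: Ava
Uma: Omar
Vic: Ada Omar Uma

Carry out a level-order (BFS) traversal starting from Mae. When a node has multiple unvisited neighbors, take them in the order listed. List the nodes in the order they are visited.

Mae, Ava, Vic, Jae, Hana, Tao, Ada, Omar, Uma, Cal, Ivy, Gus

Visit Mae; enqueue Ava, Vic, Jae, Hana → queue [Ava, Vic, Jae, Hana]
Visit Ava; enqueue Tao → queue [Vic, Jae, Hana, Tao]
Visit Vic; enqueue Ada, Omar, Uma → queue [Jae, Hana, Tao, Ada, Omar, Uma]
Visit Jae → queue [Hana, Tao, Ada, Omar, Uma]
Visit Hana; enqueue Cal → queue [Tao, Ada, Omar, Uma, Cal]
Visit Tao → queue [Ada, Omar, Uma, Cal]
Visit Ada; enqueue Ivy → queue [Omar, Uma, Cal, Ivy]
Visit Omar; enqueue Gus → queue [Uma, Cal, Ivy, Gus]
Visit Uma → queue [Cal, Ivy, Gus]
Visit Cal → queue [Ivy, Gus]
Visit Ivy → queue [Gus]
Visit Gus → queue []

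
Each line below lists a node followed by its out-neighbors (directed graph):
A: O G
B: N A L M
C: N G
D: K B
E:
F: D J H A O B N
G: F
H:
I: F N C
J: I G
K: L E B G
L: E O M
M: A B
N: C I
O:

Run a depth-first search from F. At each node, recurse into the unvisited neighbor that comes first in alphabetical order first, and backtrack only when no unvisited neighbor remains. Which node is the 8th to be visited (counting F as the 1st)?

M

Visit F
F → A
A → G
A → O
F → B
B → L
L → E
L → M
B → N
N → C
N → I
F → D
D → K
F → H
F → J

Visit order: F, A, G, O, B, L, E, M, N, C, I, D, K, H, J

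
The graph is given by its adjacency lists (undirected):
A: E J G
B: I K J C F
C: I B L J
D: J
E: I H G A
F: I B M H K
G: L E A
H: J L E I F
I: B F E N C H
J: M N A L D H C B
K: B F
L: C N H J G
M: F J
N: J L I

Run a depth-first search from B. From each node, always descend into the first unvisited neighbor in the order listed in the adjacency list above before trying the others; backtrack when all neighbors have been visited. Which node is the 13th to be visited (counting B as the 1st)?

Visit B
B → I
I → F
F → M
M → J
J → N
N → L
L → C
L → H
H → E
E → G
G → A
J → D
F → K

Visit order: B, I, F, M, J, N, L, C, H, E, G, A, D, K

D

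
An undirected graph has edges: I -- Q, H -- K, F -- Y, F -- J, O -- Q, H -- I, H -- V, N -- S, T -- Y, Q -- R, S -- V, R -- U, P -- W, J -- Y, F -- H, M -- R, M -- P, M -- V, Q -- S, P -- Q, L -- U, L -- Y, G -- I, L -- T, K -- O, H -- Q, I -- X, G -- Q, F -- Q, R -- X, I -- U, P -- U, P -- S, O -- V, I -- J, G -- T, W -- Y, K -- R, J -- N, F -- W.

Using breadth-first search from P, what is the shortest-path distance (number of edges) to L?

2

Level 0: P
Level 1: M, Q, S, U, W
Level 2: F, G, H, I, L, N, O, R, V, Y
Level 3: J, K, T, X
L first appears at level 2.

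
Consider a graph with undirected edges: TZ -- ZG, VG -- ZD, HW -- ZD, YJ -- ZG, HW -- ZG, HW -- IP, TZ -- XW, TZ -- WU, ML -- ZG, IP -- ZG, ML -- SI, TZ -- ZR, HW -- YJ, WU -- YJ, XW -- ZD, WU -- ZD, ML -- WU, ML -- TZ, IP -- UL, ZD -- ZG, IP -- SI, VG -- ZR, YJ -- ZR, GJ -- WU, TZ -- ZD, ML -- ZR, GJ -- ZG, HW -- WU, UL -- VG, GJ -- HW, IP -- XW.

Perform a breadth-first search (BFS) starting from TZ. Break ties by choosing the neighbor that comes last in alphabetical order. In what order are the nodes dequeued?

Visit TZ; enqueue ZR, ZG, ZD, XW, WU, ML → queue [ZR, ZG, ZD, XW, WU, ML]
Visit ZR; enqueue YJ, VG → queue [ZG, ZD, XW, WU, ML, YJ, VG]
Visit ZG; enqueue IP, HW, GJ → queue [ZD, XW, WU, ML, YJ, VG, IP, HW, GJ]
Visit ZD → queue [XW, WU, ML, YJ, VG, IP, HW, GJ]
Visit XW → queue [WU, ML, YJ, VG, IP, HW, GJ]
Visit WU → queue [ML, YJ, VG, IP, HW, GJ]
Visit ML; enqueue SI → queue [YJ, VG, IP, HW, GJ, SI]
Visit YJ → queue [VG, IP, HW, GJ, SI]
Visit VG; enqueue UL → queue [IP, HW, GJ, SI, UL]
Visit IP → queue [HW, GJ, SI, UL]
Visit HW → queue [GJ, SI, UL]
Visit GJ → queue [SI, UL]
Visit SI → queue [UL]
Visit UL → queue []

TZ, ZR, ZG, ZD, XW, WU, ML, YJ, VG, IP, HW, GJ, SI, UL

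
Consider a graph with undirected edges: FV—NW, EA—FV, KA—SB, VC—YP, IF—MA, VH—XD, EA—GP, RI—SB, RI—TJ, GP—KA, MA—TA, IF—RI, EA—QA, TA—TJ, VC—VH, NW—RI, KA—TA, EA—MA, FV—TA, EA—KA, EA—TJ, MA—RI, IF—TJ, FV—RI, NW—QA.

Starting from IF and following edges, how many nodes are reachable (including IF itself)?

12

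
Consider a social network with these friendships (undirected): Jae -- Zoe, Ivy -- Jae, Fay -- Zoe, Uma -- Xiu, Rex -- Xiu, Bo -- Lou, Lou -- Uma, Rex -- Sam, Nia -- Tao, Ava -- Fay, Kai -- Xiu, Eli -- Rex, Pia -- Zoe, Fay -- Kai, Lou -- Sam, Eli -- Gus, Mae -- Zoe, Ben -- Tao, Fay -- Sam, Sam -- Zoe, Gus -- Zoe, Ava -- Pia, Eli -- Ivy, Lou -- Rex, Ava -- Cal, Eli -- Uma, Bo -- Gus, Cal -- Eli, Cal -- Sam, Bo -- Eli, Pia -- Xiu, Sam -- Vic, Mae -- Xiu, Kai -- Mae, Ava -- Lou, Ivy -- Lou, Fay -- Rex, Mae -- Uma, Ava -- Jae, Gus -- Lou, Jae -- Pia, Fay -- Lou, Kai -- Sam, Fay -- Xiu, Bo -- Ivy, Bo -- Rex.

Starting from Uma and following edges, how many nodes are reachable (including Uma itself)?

BFS from Uma visits: Uma, Xiu, Mae, Lou, Eli, Rex, Pia, Kai, Fay, Zoe, Sam, Ivy, Gus, Bo, Ava, Cal, Jae, Vic
Reachable nodes: 18 of 21 total.

18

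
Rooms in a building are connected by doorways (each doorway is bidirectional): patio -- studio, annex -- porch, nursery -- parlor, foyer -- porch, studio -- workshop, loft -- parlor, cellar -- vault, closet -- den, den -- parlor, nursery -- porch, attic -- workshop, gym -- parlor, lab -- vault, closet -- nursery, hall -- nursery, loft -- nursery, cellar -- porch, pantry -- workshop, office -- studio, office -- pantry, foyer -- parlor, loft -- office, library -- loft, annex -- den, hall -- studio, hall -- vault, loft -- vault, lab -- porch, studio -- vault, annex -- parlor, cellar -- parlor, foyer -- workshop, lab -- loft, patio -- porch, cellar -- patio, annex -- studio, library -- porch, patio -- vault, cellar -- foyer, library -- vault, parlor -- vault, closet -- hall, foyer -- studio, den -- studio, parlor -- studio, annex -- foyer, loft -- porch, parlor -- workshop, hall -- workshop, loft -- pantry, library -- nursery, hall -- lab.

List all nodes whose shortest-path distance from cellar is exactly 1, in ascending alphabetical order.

foyer, parlor, patio, porch, vault

Level 0: cellar
Level 1: foyer, parlor, patio, porch, vault
Level 2: annex, den, gym, hall, lab, library, loft, nursery, studio, workshop
Level 3: attic, closet, office, pantry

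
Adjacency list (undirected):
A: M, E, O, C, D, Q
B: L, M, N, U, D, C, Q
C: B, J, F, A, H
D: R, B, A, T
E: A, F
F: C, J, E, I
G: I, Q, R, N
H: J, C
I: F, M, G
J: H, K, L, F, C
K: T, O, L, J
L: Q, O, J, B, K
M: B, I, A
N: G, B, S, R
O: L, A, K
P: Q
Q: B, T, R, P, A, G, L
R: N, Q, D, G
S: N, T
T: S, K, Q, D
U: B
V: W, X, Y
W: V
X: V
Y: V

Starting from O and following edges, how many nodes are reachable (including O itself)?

BFS from O visits: O, A, K, L, C, D, E, M, Q, J, T, B, F, H, R, I, G, P, S, N, U
Reachable nodes: 21 of 25 total.

21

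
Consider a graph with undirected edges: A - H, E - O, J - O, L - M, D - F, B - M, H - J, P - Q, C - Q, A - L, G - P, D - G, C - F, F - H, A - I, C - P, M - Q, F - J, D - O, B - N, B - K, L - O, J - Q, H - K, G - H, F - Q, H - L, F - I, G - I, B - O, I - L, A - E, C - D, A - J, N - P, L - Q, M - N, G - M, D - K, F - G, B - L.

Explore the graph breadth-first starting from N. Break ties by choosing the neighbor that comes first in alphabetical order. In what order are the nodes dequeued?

N, B, M, P, K, L, O, G, Q, C, D, H, A, I, E, J, F

Visit N; enqueue B, M, P → queue [B, M, P]
Visit B; enqueue K, L, O → queue [M, P, K, L, O]
Visit M; enqueue G, Q → queue [P, K, L, O, G, Q]
Visit P; enqueue C → queue [K, L, O, G, Q, C]
Visit K; enqueue D, H → queue [L, O, G, Q, C, D, H]
Visit L; enqueue A, I → queue [O, G, Q, C, D, H, A, I]
Visit O; enqueue E, J → queue [G, Q, C, D, H, A, I, E, J]
Visit G; enqueue F → queue [Q, C, D, H, A, I, E, J, F]
Visit Q → queue [C, D, H, A, I, E, J, F]
Visit C → queue [D, H, A, I, E, J, F]
Visit D → queue [H, A, I, E, J, F]
Visit H → queue [A, I, E, J, F]
Visit A → queue [I, E, J, F]
Visit I → queue [E, J, F]
Visit E → queue [J, F]
Visit J → queue [F]
Visit F → queue []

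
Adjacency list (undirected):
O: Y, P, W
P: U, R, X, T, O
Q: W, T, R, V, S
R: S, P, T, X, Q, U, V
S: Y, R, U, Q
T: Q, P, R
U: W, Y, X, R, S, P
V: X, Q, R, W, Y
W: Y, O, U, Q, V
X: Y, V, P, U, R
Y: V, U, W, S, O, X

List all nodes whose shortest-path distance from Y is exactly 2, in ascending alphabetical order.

P, Q, R

Level 0: Y
Level 1: O, S, U, V, W, X
Level 2: P, Q, R
Level 3: T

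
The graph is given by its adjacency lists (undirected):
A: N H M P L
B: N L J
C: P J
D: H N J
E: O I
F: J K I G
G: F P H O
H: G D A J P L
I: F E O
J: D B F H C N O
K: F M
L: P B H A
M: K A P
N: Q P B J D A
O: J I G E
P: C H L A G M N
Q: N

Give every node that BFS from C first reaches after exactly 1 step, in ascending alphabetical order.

Level 0: C
Level 1: J, P
Level 2: A, B, D, F, G, H, L, M, N, O
Level 3: E, I, K, Q

J, P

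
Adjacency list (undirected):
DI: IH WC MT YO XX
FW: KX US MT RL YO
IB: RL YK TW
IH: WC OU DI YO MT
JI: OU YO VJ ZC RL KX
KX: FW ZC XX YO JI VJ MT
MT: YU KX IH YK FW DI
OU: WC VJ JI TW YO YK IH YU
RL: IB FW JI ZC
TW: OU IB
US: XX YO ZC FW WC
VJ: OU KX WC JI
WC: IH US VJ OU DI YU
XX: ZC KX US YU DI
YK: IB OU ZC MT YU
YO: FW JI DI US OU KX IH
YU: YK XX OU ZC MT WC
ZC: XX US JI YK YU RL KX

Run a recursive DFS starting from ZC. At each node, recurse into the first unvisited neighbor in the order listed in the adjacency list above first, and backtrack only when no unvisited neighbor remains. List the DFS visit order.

Visit ZC
ZC → XX
XX → KX
KX → FW
FW → US
US → YO
YO → JI
JI → OU
OU → WC
WC → IH
IH → DI
DI → MT
MT → YU
YU → YK
YK → IB
IB → RL
IB → TW
WC → VJ

ZC -> XX -> KX -> FW -> US -> YO -> JI -> OU -> WC -> IH -> DI -> MT -> YU -> YK -> IB -> RL -> TW -> VJ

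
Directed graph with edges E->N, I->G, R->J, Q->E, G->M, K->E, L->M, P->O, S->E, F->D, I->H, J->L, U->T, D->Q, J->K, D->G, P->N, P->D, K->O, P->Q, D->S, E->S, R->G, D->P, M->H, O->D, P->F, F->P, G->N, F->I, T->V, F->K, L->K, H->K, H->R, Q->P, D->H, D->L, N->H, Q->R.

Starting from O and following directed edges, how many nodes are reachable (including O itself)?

16

BFS from O visits: O, D, G, H, L, P, Q, S, M, N, K, R, F, E, J, I
Reachable nodes: 16 of 19 total.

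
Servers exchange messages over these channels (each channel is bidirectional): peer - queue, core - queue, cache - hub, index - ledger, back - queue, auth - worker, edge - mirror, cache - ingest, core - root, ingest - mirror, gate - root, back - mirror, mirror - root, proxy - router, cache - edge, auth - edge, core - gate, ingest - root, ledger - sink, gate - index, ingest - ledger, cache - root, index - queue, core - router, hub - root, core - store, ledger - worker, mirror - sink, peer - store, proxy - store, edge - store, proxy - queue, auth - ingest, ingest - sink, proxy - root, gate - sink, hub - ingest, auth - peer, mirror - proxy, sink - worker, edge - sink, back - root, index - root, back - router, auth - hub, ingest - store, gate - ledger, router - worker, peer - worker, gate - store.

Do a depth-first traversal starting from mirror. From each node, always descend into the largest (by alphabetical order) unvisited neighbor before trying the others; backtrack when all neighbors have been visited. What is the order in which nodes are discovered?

mirror, sink, worker, router, proxy, store, peer, queue, index, root, ingest, ledger, gate, core, hub, cache, edge, auth, back

Visit mirror
mirror → sink
sink → worker
worker → router
router → proxy
proxy → store
store → peer
peer → queue
queue → index
index → root
root → ingest
ingest → ledger
ledger → gate
gate → core
ingest → hub
hub → cache
cache → edge
edge → auth
root → back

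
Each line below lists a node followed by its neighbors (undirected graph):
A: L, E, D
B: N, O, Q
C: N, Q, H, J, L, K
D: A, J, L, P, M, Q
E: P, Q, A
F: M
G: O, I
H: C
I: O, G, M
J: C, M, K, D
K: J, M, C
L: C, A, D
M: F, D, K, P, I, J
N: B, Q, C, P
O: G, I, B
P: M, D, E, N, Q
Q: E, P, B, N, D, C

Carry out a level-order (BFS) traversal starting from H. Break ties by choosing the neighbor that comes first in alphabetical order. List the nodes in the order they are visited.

H, C, J, K, L, N, Q, D, M, A, B, P, E, F, I, O, G

Visit H; enqueue C → queue [C]
Visit C; enqueue J, K, L, N, Q → queue [J, K, L, N, Q]
Visit J; enqueue D, M → queue [K, L, N, Q, D, M]
Visit K → queue [L, N, Q, D, M]
Visit L; enqueue A → queue [N, Q, D, M, A]
Visit N; enqueue B, P → queue [Q, D, M, A, B, P]
Visit Q; enqueue E → queue [D, M, A, B, P, E]
Visit D → queue [M, A, B, P, E]
Visit M; enqueue F, I → queue [A, B, P, E, F, I]
Visit A → queue [B, P, E, F, I]
Visit B; enqueue O → queue [P, E, F, I, O]
Visit P → queue [E, F, I, O]
Visit E → queue [F, I, O]
Visit F → queue [I, O]
Visit I; enqueue G → queue [O, G]
Visit O → queue [G]
Visit G → queue []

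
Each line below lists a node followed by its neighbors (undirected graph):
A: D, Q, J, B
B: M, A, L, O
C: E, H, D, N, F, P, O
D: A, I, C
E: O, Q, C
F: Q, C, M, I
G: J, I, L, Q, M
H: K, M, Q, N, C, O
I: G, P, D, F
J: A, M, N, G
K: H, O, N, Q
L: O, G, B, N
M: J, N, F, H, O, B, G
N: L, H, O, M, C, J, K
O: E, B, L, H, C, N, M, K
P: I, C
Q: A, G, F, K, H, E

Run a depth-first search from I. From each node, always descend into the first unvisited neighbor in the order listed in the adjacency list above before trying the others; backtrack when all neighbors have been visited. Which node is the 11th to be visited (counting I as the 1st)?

N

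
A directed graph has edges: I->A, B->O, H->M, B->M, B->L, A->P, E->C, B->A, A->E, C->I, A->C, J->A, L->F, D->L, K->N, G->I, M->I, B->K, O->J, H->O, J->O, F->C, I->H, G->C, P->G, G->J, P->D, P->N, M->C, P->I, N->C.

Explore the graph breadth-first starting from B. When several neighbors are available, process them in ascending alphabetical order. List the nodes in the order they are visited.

Visit B; enqueue A, K, L, M, O → queue [A, K, L, M, O]
Visit A; enqueue C, E, P → queue [K, L, M, O, C, E, P]
Visit K; enqueue N → queue [L, M, O, C, E, P, N]
Visit L; enqueue F → queue [M, O, C, E, P, N, F]
Visit M; enqueue I → queue [O, C, E, P, N, F, I]
Visit O; enqueue J → queue [C, E, P, N, F, I, J]
Visit C → queue [E, P, N, F, I, J]
Visit E → queue [P, N, F, I, J]
Visit P; enqueue D, G → queue [N, F, I, J, D, G]
Visit N → queue [F, I, J, D, G]
Visit F → queue [I, J, D, G]
Visit I; enqueue H → queue [J, D, G, H]
Visit J → queue [D, G, H]
Visit D → queue [G, H]
Visit G → queue [H]
Visit H → queue []

B -> A -> K -> L -> M -> O -> C -> E -> P -> N -> F -> I -> J -> D -> G -> H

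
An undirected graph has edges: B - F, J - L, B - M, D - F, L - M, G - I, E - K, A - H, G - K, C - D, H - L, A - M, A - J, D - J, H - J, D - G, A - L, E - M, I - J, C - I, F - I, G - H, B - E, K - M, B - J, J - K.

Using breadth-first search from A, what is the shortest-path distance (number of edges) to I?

Level 0: A
Level 1: H, J, L, M
Level 2: B, D, E, G, I, K
Level 3: C, F
I first appears at level 2.

2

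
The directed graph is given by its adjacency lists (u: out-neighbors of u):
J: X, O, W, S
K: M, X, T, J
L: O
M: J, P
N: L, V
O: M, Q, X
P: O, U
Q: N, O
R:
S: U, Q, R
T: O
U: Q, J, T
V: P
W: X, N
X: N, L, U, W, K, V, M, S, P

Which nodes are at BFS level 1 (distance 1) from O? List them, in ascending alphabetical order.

Level 0: O
Level 1: M, Q, X
Level 2: J, K, L, N, P, S, U, V, W
Level 3: R, T

M, Q, X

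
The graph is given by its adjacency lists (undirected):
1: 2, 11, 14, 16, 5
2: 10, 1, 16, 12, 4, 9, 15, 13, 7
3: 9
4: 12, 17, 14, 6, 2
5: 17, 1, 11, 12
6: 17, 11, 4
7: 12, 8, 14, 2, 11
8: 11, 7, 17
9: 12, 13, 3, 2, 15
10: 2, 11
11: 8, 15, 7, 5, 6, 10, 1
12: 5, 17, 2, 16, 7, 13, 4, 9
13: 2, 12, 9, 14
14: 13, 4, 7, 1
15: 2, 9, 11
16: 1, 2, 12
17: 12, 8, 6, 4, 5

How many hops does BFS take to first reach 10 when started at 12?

2

Level 0: 12
Level 1: 2, 4, 5, 7, 9, 13, 16, 17
Level 2: 1, 3, 6, 8, 10, 11, 14, 15
10 first appears at level 2.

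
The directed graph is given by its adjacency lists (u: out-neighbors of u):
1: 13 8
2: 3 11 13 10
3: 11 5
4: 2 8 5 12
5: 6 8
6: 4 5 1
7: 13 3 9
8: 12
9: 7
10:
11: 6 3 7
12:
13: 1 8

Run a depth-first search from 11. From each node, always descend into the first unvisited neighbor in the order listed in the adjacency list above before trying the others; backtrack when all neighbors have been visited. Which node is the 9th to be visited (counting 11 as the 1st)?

13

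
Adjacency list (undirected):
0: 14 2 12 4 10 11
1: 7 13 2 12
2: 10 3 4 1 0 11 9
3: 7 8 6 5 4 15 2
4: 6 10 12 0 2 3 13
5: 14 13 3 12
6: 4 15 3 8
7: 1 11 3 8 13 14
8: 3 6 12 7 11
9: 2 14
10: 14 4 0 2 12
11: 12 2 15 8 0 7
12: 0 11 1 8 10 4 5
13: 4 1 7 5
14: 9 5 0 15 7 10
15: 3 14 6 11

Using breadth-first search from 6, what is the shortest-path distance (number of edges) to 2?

2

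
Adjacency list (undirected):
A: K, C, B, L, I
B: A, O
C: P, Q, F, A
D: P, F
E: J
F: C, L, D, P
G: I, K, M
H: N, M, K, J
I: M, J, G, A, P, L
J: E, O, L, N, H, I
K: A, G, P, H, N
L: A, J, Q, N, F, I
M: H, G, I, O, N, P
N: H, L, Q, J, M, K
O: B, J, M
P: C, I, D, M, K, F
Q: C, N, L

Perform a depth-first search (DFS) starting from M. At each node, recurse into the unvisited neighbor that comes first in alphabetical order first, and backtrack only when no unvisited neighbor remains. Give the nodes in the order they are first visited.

M → G → I → A → B → O → J → E → H → K → N → L → F → C → P → D → Q

Visit M
M → G
G → I
I → A
A → B
B → O
O → J
J → E
J → H
H → K
K → N
N → L
L → F
F → C
C → P
P → D
C → Q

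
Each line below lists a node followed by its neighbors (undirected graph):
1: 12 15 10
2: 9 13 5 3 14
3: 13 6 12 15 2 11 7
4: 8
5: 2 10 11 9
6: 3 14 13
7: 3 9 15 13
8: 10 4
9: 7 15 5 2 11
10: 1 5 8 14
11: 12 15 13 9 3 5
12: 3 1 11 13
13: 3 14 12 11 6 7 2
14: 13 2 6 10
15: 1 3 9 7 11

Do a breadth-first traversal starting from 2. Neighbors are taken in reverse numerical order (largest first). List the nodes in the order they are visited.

2 → 14 → 13 → 9 → 5 → 3 → 10 → 6 → 12 → 11 → 7 → 15 → 8 → 1 → 4

Visit 2; enqueue 14, 13, 9, 5, 3 → queue [14, 13, 9, 5, 3]
Visit 14; enqueue 10, 6 → queue [13, 9, 5, 3, 10, 6]
Visit 13; enqueue 12, 11, 7 → queue [9, 5, 3, 10, 6, 12, 11, 7]
Visit 9; enqueue 15 → queue [5, 3, 10, 6, 12, 11, 7, 15]
Visit 5 → queue [3, 10, 6, 12, 11, 7, 15]
Visit 3 → queue [10, 6, 12, 11, 7, 15]
Visit 10; enqueue 8, 1 → queue [6, 12, 11, 7, 15, 8, 1]
Visit 6 → queue [12, 11, 7, 15, 8, 1]
Visit 12 → queue [11, 7, 15, 8, 1]
Visit 11 → queue [7, 15, 8, 1]
Visit 7 → queue [15, 8, 1]
Visit 15 → queue [8, 1]
Visit 8; enqueue 4 → queue [1, 4]
Visit 1 → queue [4]
Visit 4 → queue []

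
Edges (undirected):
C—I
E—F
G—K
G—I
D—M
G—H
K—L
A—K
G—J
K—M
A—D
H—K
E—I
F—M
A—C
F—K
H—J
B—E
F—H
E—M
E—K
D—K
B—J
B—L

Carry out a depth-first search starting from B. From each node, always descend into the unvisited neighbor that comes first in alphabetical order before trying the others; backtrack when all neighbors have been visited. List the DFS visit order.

Visit B
B → E
E → F
F → H
H → G
G → I
I → C
C → A
A → D
D → K
K → L
K → M
G → J

B, E, F, H, G, I, C, A, D, K, L, M, J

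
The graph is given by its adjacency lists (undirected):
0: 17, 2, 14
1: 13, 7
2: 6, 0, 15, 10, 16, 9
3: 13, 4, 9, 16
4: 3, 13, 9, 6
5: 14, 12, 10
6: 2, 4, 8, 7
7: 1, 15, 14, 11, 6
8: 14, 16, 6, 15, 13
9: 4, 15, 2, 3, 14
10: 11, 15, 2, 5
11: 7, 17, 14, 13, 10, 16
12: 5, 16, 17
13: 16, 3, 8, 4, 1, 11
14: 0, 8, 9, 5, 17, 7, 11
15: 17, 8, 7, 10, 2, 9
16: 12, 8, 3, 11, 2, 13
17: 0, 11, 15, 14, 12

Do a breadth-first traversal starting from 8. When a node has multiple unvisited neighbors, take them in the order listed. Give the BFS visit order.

8 -> 14 -> 16 -> 6 -> 15 -> 13 -> 0 -> 9 -> 5 -> 17 -> 7 -> 11 -> 12 -> 3 -> 2 -> 4 -> 10 -> 1

Visit 8; enqueue 14, 16, 6, 15, 13 → queue [14, 16, 6, 15, 13]
Visit 14; enqueue 0, 9, 5, 17, 7, 11 → queue [16, 6, 15, 13, 0, 9, 5, 17, 7, 11]
Visit 16; enqueue 12, 3, 2 → queue [6, 15, 13, 0, 9, 5, 17, 7, 11, 12, 3, 2]
Visit 6; enqueue 4 → queue [15, 13, 0, 9, 5, 17, 7, 11, 12, 3, 2, 4]
Visit 15; enqueue 10 → queue [13, 0, 9, 5, 17, 7, 11, 12, 3, 2, 4, 10]
Visit 13; enqueue 1 → queue [0, 9, 5, 17, 7, 11, 12, 3, 2, 4, 10, 1]
Visit 0 → queue [9, 5, 17, 7, 11, 12, 3, 2, 4, 10, 1]
Visit 9 → queue [5, 17, 7, 11, 12, 3, 2, 4, 10, 1]
Visit 5 → queue [17, 7, 11, 12, 3, 2, 4, 10, 1]
Visit 17 → queue [7, 11, 12, 3, 2, 4, 10, 1]
Visit 7 → queue [11, 12, 3, 2, 4, 10, 1]
Visit 11 → queue [12, 3, 2, 4, 10, 1]
Visit 12 → queue [3, 2, 4, 10, 1]
Visit 3 → queue [2, 4, 10, 1]
Visit 2 → queue [4, 10, 1]
Visit 4 → queue [10, 1]
Visit 10 → queue [1]
Visit 1 → queue []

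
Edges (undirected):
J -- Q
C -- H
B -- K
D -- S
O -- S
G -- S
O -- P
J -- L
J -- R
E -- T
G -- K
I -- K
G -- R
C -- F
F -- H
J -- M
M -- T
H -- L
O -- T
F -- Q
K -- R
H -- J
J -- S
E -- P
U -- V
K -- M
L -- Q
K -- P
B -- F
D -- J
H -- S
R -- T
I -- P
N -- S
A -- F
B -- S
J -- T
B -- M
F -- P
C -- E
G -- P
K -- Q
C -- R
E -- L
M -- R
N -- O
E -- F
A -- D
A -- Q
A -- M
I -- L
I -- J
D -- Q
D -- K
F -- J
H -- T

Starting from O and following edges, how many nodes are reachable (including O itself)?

20

BFS from O visits: O, T, S, P, N, R, M, J, H, E, G, D, B, K, I, F, C, A, Q, L
Reachable nodes: 20 of 22 total.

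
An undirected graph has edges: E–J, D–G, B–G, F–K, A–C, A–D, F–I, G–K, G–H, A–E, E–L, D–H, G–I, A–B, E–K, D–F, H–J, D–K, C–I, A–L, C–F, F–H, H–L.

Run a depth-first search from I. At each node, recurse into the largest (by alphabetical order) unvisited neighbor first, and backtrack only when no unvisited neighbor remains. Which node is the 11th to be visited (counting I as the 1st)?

Visit I
I → G
G → K
K → F
F → H
H → L
L → E
E → J
E → A
A → D
A → C
A → B

Visit order: I, G, K, F, H, L, E, J, A, D, C, B

C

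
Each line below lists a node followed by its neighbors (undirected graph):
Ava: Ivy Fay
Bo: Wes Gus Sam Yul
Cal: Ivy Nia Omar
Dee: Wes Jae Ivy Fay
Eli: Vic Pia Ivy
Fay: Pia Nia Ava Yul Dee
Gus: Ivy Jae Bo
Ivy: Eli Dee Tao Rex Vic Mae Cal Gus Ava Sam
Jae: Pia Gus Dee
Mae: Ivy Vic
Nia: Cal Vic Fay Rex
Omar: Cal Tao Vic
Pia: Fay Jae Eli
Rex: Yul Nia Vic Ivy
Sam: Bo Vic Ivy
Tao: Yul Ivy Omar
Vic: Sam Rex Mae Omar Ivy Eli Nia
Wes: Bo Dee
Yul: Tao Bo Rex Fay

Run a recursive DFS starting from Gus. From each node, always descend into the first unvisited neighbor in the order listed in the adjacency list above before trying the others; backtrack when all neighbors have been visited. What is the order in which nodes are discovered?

Gus, Ivy, Eli, Vic, Sam, Bo, Wes, Dee, Jae, Pia, Fay, Nia, Cal, Omar, Tao, Yul, Rex, Ava, Mae

Visit Gus
Gus → Ivy
Ivy → Eli
Eli → Vic
Vic → Sam
Sam → Bo
Bo → Wes
Wes → Dee
Dee → Jae
Jae → Pia
Pia → Fay
Fay → Nia
Nia → Cal
Cal → Omar
Omar → Tao
Tao → Yul
Yul → Rex
Fay → Ava
Vic → Mae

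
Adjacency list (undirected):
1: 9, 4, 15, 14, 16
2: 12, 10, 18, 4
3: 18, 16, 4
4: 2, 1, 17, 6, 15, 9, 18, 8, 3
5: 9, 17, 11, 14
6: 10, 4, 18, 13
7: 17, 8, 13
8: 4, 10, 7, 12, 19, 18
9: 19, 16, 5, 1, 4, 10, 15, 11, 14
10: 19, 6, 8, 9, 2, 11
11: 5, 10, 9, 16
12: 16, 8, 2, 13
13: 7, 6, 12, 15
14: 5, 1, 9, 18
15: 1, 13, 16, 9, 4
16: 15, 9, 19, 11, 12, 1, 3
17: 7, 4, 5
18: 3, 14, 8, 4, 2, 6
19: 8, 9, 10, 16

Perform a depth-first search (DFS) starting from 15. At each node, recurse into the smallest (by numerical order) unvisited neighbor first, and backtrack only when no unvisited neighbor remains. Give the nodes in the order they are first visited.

15 1 4 2 10 6 13 7 8 12 16 3 18 14 5 9 11 19 17

Visit 15
15 → 1
1 → 4
4 → 2
2 → 10
10 → 6
6 → 13
13 → 7
7 → 8
8 → 12
12 → 16
16 → 3
3 → 18
18 → 14
14 → 5
5 → 9
9 → 11
9 → 19
5 → 17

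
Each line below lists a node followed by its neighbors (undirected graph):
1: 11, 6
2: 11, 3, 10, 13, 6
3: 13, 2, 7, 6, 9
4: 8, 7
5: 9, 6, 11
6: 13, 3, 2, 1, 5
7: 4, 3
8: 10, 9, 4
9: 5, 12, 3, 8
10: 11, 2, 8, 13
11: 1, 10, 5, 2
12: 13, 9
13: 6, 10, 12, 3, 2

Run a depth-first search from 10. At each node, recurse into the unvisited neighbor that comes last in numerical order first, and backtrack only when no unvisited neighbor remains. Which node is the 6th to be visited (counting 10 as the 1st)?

Visit 10
10 → 13
13 → 12
12 → 9
9 → 8
8 → 4
4 → 7
7 → 3
3 → 6
6 → 5
5 → 11
11 → 2
11 → 1

Visit order: 10, 13, 12, 9, 8, 4, 7, 3, 6, 5, 11, 2, 1

4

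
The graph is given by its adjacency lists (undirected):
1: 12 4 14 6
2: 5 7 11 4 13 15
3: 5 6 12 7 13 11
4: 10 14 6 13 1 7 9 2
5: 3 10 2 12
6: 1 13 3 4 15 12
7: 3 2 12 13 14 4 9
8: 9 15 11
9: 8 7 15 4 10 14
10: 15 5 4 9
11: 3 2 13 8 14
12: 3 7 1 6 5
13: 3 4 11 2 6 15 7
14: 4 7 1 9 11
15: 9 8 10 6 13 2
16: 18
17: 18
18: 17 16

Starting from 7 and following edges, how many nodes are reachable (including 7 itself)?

15

BFS from 7 visits: 7, 2, 3, 4, 9, 12, 13, 14, 5, 11, 15, 6, 1, 10, 8
Reachable nodes: 15 of 18 total.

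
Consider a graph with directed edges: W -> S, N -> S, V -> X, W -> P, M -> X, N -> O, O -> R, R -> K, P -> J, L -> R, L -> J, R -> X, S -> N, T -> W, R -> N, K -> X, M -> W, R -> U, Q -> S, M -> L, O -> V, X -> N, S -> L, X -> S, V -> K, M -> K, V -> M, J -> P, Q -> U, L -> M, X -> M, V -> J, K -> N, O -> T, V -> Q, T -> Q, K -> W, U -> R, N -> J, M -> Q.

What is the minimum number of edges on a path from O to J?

Level 0: O
Level 1: R, T, V
Level 2: J, K, M, N, Q, U, W, X
Level 3: L, P, S
J first appears at level 2.

2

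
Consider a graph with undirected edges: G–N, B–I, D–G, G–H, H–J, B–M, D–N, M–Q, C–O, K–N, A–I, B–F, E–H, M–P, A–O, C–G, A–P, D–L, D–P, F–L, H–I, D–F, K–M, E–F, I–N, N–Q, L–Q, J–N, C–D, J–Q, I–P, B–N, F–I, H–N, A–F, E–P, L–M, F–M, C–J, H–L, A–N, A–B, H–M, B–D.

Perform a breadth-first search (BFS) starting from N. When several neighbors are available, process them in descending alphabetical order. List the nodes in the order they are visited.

Visit N; enqueue Q, K, J, I, H, G, D, B, A → queue [Q, K, J, I, H, G, D, B, A]
Visit Q; enqueue M, L → queue [K, J, I, H, G, D, B, A, M, L]
Visit K → queue [J, I, H, G, D, B, A, M, L]
Visit J; enqueue C → queue [I, H, G, D, B, A, M, L, C]
Visit I; enqueue P, F → queue [H, G, D, B, A, M, L, C, P, F]
Visit H; enqueue E → queue [G, D, B, A, M, L, C, P, F, E]
Visit G → queue [D, B, A, M, L, C, P, F, E]
Visit D → queue [B, A, M, L, C, P, F, E]
Visit B → queue [A, M, L, C, P, F, E]
Visit A; enqueue O → queue [M, L, C, P, F, E, O]
Visit M → queue [L, C, P, F, E, O]
Visit L → queue [C, P, F, E, O]
Visit C → queue [P, F, E, O]
Visit P → queue [F, E, O]
Visit F → queue [E, O]
Visit E → queue [O]
Visit O → queue []

N, Q, K, J, I, H, G, D, B, A, M, L, C, P, F, E, O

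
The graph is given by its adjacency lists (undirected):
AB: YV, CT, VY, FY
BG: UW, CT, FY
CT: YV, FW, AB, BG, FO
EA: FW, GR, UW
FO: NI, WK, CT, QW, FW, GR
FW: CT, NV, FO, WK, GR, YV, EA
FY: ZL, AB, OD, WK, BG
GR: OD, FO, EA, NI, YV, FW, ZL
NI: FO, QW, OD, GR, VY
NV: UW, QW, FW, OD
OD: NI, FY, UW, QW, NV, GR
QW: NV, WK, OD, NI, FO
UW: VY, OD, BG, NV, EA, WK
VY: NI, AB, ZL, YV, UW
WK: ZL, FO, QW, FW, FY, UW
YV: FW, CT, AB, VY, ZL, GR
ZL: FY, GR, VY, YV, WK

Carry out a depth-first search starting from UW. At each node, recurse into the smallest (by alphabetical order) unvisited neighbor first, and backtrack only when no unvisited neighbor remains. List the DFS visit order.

UW -> BG -> CT -> AB -> FY -> OD -> GR -> EA -> FW -> FO -> NI -> QW -> NV -> WK -> ZL -> VY -> YV

Visit UW
UW → BG
BG → CT
CT → AB
AB → FY
FY → OD
OD → GR
GR → EA
EA → FW
FW → FO
FO → NI
NI → QW
QW → NV
QW → WK
WK → ZL
ZL → VY
VY → YV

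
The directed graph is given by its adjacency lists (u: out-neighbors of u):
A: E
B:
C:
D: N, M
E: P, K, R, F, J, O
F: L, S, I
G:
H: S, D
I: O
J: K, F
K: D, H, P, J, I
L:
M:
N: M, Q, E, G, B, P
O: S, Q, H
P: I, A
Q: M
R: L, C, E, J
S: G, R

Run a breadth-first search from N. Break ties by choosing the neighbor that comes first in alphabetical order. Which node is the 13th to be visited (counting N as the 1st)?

A

Visit N; enqueue B, E, G, M, P, Q → queue [B, E, G, M, P, Q]
Visit B → queue [E, G, M, P, Q]
Visit E; enqueue F, J, K, O, R → queue [G, M, P, Q, F, J, K, O, R]
Visit G → queue [M, P, Q, F, J, K, O, R]
Visit M → queue [P, Q, F, J, K, O, R]
Visit P; enqueue A, I → queue [Q, F, J, K, O, R, A, I]
Visit Q → queue [F, J, K, O, R, A, I]
Visit F; enqueue L, S → queue [J, K, O, R, A, I, L, S]
Visit J → queue [K, O, R, A, I, L, S]
Visit K; enqueue D, H → queue [O, R, A, I, L, S, D, H]
Visit O → queue [R, A, I, L, S, D, H]
Visit R; enqueue C → queue [A, I, L, S, D, H, C]
Visit A → queue [I, L, S, D, H, C]
Visit I → queue [L, S, D, H, C]
Visit L → queue [S, D, H, C]
Visit S → queue [D, H, C]
Visit D → queue [H, C]
Visit H → queue [C]
Visit C → queue []

Visit order: N, B, E, G, M, P, Q, F, J, K, O, R, A, I, L, S, D, H, C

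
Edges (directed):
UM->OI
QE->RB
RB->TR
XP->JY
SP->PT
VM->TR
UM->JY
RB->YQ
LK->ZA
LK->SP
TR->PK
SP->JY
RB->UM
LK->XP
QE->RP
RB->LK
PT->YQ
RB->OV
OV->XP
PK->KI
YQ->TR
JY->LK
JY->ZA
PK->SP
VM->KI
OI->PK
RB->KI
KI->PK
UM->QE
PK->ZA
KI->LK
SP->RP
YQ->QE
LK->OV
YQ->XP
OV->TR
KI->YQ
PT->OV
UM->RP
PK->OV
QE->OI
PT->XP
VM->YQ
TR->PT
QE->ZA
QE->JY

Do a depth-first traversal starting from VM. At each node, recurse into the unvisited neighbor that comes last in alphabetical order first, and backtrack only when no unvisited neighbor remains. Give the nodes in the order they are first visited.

Visit VM
VM → YQ
YQ → XP
XP → JY
JY → ZA
JY → LK
LK → SP
SP → RP
SP → PT
PT → OV
OV → TR
TR → PK
PK → KI
YQ → QE
QE → RB
RB → UM
UM → OI

VM -> YQ -> XP -> JY -> ZA -> LK -> SP -> RP -> PT -> OV -> TR -> PK -> KI -> QE -> RB -> UM -> OI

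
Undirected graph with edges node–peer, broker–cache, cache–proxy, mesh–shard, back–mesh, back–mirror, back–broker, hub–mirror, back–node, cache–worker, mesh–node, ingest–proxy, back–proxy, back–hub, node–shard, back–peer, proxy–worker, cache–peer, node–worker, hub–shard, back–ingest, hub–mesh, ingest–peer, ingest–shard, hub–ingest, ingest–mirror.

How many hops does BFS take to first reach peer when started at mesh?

2

Level 0: mesh
Level 1: back, hub, node, shard
Level 2: broker, ingest, mirror, peer, proxy, worker
Level 3: cache
peer first appears at level 2.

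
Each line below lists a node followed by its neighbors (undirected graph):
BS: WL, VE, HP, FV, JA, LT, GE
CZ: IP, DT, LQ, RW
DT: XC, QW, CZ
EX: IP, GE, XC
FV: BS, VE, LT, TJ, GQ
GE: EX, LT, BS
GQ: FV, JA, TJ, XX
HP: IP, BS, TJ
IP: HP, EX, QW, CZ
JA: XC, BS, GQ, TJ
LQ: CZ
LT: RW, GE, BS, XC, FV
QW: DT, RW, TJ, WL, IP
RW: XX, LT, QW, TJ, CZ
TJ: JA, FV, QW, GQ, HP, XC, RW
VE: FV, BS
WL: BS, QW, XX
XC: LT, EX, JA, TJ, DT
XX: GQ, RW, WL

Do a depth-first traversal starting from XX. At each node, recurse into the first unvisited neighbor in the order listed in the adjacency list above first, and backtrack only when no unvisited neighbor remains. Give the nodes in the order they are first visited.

XX, GQ, FV, BS, WL, QW, DT, XC, LT, RW, TJ, JA, HP, IP, EX, GE, CZ, LQ, VE

Visit XX
XX → GQ
GQ → FV
FV → BS
BS → WL
WL → QW
QW → DT
DT → XC
XC → LT
LT → RW
RW → TJ
TJ → JA
TJ → HP
HP → IP
IP → EX
EX → GE
IP → CZ
CZ → LQ
BS → VE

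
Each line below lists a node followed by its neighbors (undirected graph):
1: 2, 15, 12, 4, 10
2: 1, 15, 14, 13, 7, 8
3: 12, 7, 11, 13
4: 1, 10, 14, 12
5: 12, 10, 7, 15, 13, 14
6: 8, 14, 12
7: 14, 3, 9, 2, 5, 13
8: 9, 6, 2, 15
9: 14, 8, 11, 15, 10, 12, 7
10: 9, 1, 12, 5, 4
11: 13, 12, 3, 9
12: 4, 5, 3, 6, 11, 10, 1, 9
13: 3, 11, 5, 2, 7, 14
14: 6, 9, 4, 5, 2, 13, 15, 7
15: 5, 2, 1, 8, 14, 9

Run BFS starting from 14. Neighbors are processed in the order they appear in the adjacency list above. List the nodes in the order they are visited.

Visit 14; enqueue 6, 9, 4, 5, 2, 13, 15, 7 → queue [6, 9, 4, 5, 2, 13, 15, 7]
Visit 6; enqueue 8, 12 → queue [9, 4, 5, 2, 13, 15, 7, 8, 12]
Visit 9; enqueue 11, 10 → queue [4, 5, 2, 13, 15, 7, 8, 12, 11, 10]
Visit 4; enqueue 1 → queue [5, 2, 13, 15, 7, 8, 12, 11, 10, 1]
Visit 5 → queue [2, 13, 15, 7, 8, 12, 11, 10, 1]
Visit 2 → queue [13, 15, 7, 8, 12, 11, 10, 1]
Visit 13; enqueue 3 → queue [15, 7, 8, 12, 11, 10, 1, 3]
Visit 15 → queue [7, 8, 12, 11, 10, 1, 3]
Visit 7 → queue [8, 12, 11, 10, 1, 3]
Visit 8 → queue [12, 11, 10, 1, 3]
Visit 12 → queue [11, 10, 1, 3]
Visit 11 → queue [10, 1, 3]
Visit 10 → queue [1, 3]
Visit 1 → queue [3]
Visit 3 → queue []

14 6 9 4 5 2 13 15 7 8 12 11 10 1 3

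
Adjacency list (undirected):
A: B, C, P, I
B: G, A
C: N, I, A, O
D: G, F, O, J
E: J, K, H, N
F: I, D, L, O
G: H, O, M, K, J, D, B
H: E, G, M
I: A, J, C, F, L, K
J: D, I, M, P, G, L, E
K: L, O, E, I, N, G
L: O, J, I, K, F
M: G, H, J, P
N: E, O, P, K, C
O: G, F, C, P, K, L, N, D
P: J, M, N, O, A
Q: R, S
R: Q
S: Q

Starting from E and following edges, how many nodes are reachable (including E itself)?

BFS from E visits: E, J, K, H, N, D, I, M, P, G, L, O, C, F, A, B
Reachable nodes: 16 of 19 total.

16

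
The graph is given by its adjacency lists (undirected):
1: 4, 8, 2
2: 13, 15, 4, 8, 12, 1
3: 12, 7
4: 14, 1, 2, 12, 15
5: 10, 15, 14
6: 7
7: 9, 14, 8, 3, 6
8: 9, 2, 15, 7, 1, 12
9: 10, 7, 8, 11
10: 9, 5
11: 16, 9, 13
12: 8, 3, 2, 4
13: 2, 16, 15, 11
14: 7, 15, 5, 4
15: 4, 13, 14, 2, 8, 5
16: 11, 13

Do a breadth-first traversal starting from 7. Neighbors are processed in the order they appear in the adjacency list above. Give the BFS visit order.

7, 9, 14, 8, 3, 6, 10, 11, 15, 5, 4, 2, 1, 12, 16, 13

Visit 7; enqueue 9, 14, 8, 3, 6 → queue [9, 14, 8, 3, 6]
Visit 9; enqueue 10, 11 → queue [14, 8, 3, 6, 10, 11]
Visit 14; enqueue 15, 5, 4 → queue [8, 3, 6, 10, 11, 15, 5, 4]
Visit 8; enqueue 2, 1, 12 → queue [3, 6, 10, 11, 15, 5, 4, 2, 1, 12]
Visit 3 → queue [6, 10, 11, 15, 5, 4, 2, 1, 12]
Visit 6 → queue [10, 11, 15, 5, 4, 2, 1, 12]
Visit 10 → queue [11, 15, 5, 4, 2, 1, 12]
Visit 11; enqueue 16, 13 → queue [15, 5, 4, 2, 1, 12, 16, 13]
Visit 15 → queue [5, 4, 2, 1, 12, 16, 13]
Visit 5 → queue [4, 2, 1, 12, 16, 13]
Visit 4 → queue [2, 1, 12, 16, 13]
Visit 2 → queue [1, 12, 16, 13]
Visit 1 → queue [12, 16, 13]
Visit 12 → queue [16, 13]
Visit 16 → queue [13]
Visit 13 → queue []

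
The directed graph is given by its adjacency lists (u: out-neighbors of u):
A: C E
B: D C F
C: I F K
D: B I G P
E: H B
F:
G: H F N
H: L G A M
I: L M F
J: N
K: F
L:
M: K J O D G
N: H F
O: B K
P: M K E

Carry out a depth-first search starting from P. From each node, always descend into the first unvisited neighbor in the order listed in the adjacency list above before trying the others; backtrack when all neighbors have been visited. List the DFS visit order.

Visit P
P → M
M → K
K → F
M → J
J → N
N → H
H → L
H → G
H → A
A → C
C → I
A → E
E → B
B → D
M → O

P, M, K, F, J, N, H, L, G, A, C, I, E, B, D, O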